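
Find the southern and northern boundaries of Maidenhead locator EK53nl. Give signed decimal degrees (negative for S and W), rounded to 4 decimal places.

13.4583, 13.5000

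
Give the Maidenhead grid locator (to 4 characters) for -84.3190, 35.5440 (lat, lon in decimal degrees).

Add 180° to longitude and 90° to latitude: 215.54, 5.68.
Field: 215.54/20 → 10 → K, 5.68/10 → 0 → A; chars KA.
Square: 15.54/2 → 7, 5.68/1 → 5; chars 75.

KA75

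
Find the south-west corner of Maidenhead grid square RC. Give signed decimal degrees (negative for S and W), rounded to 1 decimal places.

-70.0, 160.0

Field R=17, C=2: +17·20° lon, +2·10° lat → SW at lon 160°, lat -70°.
latitude -70.0, longitude 160.0.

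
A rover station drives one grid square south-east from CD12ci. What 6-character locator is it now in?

Longitude subsquare c = 2; +1 → 3 = d.
Latitude subsquare i = 8; −1 → 7 = h.

CD12dh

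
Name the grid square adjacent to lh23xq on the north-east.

LH33ar

Longitude subsquare x = 23; +1 → 24, wraps to 0 = a, carry into square.
Longitude square 2; +1 → 3.
Latitude subsquare q = 16; +1 → 17 = r.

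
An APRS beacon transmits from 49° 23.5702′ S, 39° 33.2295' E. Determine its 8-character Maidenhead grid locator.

KE90so65

Shift to the Maidenhead origin (180°W, 90°S): lon 219.55383, lat 40.60716.
Field (20°×10°, letters A–R): lon ⌊219.55383/20⌋ = 10 → K; lat ⌊40.60716/10⌋ = 4 → E.
Square (2°×1°, digits 0–9): lon ⌊19.55383/2⌋ = 9; lat ⌊0.60716/1⌋ = 0.
Subsquare (5′×2.5′, letters a–x): lon ⌊1.55383/0.0833333⌋ = 18 → s; lat ⌊0.60716/0.0416667⌋ = 14 → o.
Extended square (30″×15″, digits 0–9): lon ⌊0.05383/0.00833333⌋ = 6; lat ⌊0.02383/0.00416667⌋ = 5.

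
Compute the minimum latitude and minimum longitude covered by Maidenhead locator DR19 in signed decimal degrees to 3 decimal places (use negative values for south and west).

Field D=3, R=17: +3·20° lon, +17·10° lat → SW at lon -120°, lat 80°.
Square 1, 9: +1·2° lon, +9·1° lat → SW at lon -118°, lat 89°.
latitude 89.000, longitude -118.000.

89.000, -118.000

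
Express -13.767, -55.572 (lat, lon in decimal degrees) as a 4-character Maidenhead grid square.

Add 180° to longitude and 90° to latitude: 124.43, 76.23.
Field (20°×10°, letters A–R): 124.43/20 → 6 → G, 76.23/10 → 7 → H; chars GH.
Square (2°×1°, digits 0–9): 4.43/2 → 2, 6.23/1 → 6; chars 26.

GH26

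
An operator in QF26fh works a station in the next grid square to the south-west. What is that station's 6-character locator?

Longitude subsquare f = 5; −1 → 4 = e.
Latitude subsquare h = 7; −1 → 6 = g.

QF26eg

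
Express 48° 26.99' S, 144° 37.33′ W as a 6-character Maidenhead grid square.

BE71qn

Shift to the Maidenhead origin (180°W, 90°S): lon 35.3778, lat 41.5502.
Field (20°×10°, letters A–R): 35.3778/20 → 1 → B, 41.5502/10 → 4 → E; chars BE.
Square (2°×1°, digits 0–9): 15.3778/2 → 7, 1.5502/1 → 1; chars 71.
Subsquare (5′×2.5′, letters a–x): 1.3778/0.0833333 → 16 → q, 0.5502/0.0416667 → 13 → n; chars qn.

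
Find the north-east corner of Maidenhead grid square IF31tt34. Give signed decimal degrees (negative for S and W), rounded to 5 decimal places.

Field I=8, F=5: +8·20° lon, +5·10° lat → SW at lon -20°, lat -40°.
Square 3, 1: +3·2° lon, +1·1° lat → SW at lon -14°, lat -39°.
Subsquare t=19, t=19: +19·0.0833333° lon, +19·0.0416667° lat → SW at lon -12.4167°, lat -38.2083°.
Extended square 3, 4: +3·0.00833333° lon, +4·0.00416667° lat → SW at lon -12.3917°, lat -38.1917°.
Cell spans 0.00833333° lon × 0.00416667° lat. NE corner is SW corner plus one full cell.
latitude -38.18750, longitude -12.38333.

-38.18750, -12.38333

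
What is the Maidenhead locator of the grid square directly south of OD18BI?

OD18bh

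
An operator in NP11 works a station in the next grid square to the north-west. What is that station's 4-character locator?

NP02

Longitude square 1; −1 → 0.
Latitude square 1; +1 → 2.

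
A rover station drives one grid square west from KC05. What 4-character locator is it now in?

Longitude square 0; −1 → -1, wraps to 9, carry into field.
Longitude field K = 10; −1 → 9 = J.
The latitude characters are unchanged.

JC95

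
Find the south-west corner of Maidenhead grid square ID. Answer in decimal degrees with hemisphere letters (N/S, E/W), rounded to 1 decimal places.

Field I=8, D=3: +8·20° lon, +3·10° lat → SW at lon -20°, lat -60°.
latitude 60.0° S, longitude 20.0° W.

60.0° S, 20.0° W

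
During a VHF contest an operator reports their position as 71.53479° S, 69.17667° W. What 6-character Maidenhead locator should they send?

FB58jl

Shift to the Maidenhead origin (180°W, 90°S): lon 110.8233, lat 18.4652.
Field (20°×10°, letters A–R): 110.8233/20 → 5 → F, 18.4652/10 → 1 → B; chars FB.
Square (2°×1°, digits 0–9): 10.8233/2 → 5, 8.4652/1 → 8; chars 58.
Subsquare (5′×2.5′, letters a–x): 0.8233/0.0833333 → 9 → j, 0.4652/0.0416667 → 11 → l; chars jl.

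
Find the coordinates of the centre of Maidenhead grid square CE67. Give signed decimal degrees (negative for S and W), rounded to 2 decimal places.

-42.50, -127.00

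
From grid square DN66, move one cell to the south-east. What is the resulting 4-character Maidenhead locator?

DN75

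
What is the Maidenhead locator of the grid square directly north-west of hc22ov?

Longitude subsquare o = 14; −1 → 13 = n.
Latitude subsquare v = 21; +1 → 22 = w.

HC22nw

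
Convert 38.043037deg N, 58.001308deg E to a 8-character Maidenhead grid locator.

Shift to the Maidenhead origin (180°W, 90°S): lon 238.00131, lat 128.04304.
Field: lon ⌊238.00131/20⌋ = 11 → L; lat ⌊128.04304/10⌋ = 12 → M.
Square: lon ⌊18.00131/2⌋ = 9; lat ⌊8.04304/1⌋ = 8.
Subsquare: lon ⌊0.00131/0.0833333⌋ = 0 → a; lat ⌊0.04304/0.0416667⌋ = 1 → b.
Extended square: lon ⌊0.00131/0.00833333⌋ = 0; lat ⌊0.00137/0.00416667⌋ = 0.

LM98ab00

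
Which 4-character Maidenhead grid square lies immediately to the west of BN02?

Longitude square 0; −1 → -1, wraps to 9, carry into field.
Longitude field B = 1; −1 → 0 = A.
The latitude characters are unchanged.

AN92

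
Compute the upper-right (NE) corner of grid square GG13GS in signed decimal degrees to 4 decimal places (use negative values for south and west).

Field G=6, G=6: +6·20° lon, +6·10° lat → SW at lon -60°, lat -30°.
Square 1, 3: +1·2° lon, +3·1° lat → SW at lon -58°, lat -27°.
Subsquare g=6, s=18: +6·0.0833333° lon, +18·0.0416667° lat → SW at lon -57.5°, lat -26.25°.
Cell spans 0.0833333° lon × 0.0416667° lat. NE corner is SW corner plus one full cell.
latitude -26.2083, longitude -57.4167.

-26.2083, -57.4167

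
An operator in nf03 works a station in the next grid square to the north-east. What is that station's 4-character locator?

NF14

Longitude square 0; +1 → 1.
Latitude square 3; +1 → 4.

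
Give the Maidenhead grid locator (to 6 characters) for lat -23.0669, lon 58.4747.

LG96fw

Offset from 180°W / 90°S: lon 238.4747°, lat 66.9331°.
Field: 238.4747/20 → 11 → L, 66.9331/10 → 6 → G; chars LG.
Square: 18.4747/2 → 9, 6.9331/1 → 6; chars 96.
Subsquare: 0.4747/0.0833333 → 5 → f, 0.9331/0.0416667 → 22 → w; chars fw.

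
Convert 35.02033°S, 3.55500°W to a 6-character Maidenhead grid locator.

IF84fx

Add 180° to longitude and 90° to latitude: 176.4450, 54.9797.
Field (20°×10°, letters A–R): lon ⌊176.4450/20⌋ = 8 → I; lat ⌊54.9797/10⌋ = 5 → F.
Square (2°×1°, digits 0–9): lon ⌊16.4450/2⌋ = 8; lat ⌊4.9797/1⌋ = 4.
Subsquare (5′×2.5′, letters a–x): lon ⌊0.4450/0.0833333⌋ = 5 → f; lat ⌊0.9797/0.0416667⌋ = 23 → x.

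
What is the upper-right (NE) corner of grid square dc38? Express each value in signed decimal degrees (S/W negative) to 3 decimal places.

Field D=3, C=2: +3·20° lon, +2·10° lat → SW at lon -120°, lat -70°.
Square 3, 8: +3·2° lon, +8·1° lat → SW at lon -114°, lat -62°.
Cell spans 2° lon × 1° lat. NE corner is SW corner plus one full cell.
latitude -61.000, longitude -112.000.

-61.000, -112.000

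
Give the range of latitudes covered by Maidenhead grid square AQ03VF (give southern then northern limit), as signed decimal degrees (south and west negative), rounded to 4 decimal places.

73.2083, 73.2500

Field A=0, Q=16: +0·20° lon, +16·10° lat → SW at lon -180°, lat 70°.
Square 0, 3: +0·2° lon, +3·1° lat → SW at lon -180°, lat 73°.
Subsquare v=21, f=5: +21·0.0833333° lon, +5·0.0416667° lat → SW at lon -178.25°, lat 73.2083°.
Cell spans 0.0833333° lon × 0.0416667° lat.
south 73.2083, north 73.2500.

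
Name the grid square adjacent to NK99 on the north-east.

OL00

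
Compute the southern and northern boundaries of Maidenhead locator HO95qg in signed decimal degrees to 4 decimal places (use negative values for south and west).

55.2500, 55.2917

Field H=7, O=14: +7·20° lon, +14·10° lat → SW at lon -40°, lat 50°.
Square 9, 5: +9·2° lon, +5·1° lat → SW at lon -22°, lat 55°.
Subsquare q=16, g=6: +16·0.0833333° lon, +6·0.0416667° lat → SW at lon -20.6667°, lat 55.25°.
Cell spans 0.0833333° lon × 0.0416667° lat.
south 55.2500, north 55.2917.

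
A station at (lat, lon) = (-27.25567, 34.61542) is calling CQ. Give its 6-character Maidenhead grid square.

Offset from 180°W / 90°S: lon 214.6154°, lat 62.7443°.
Field: 214.6154/20 → 10 → K, 62.7443/10 → 6 → G; chars KG.
Square: 14.6154/2 → 7, 2.7443/1 → 2; chars 72.
Subsquare: 0.6154/0.0833333 → 7 → h, 0.7443/0.0416667 → 17 → r; chars hr.

KG72hr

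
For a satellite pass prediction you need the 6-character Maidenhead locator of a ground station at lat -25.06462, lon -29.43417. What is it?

HG54gw

Shift to the Maidenhead origin (180°W, 90°S): lon 150.5658, lat 64.9354.
Field: 150.5658/20 → 7 → H, 64.9354/10 → 6 → G; chars HG.
Square: 10.5658/2 → 5, 4.9354/1 → 4; chars 54.
Subsquare: 0.5658/0.0833333 → 6 → g, 0.9354/0.0416667 → 22 → w; chars gw.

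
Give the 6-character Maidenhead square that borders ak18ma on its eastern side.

AK18na

Longitude subsquare m = 12; +1 → 13 = n.
The latitude characters are unchanged.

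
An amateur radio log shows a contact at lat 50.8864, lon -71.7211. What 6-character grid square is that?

Offset from 180°W / 90°S: lon 108.2789°, lat 140.8864°.
Field: lon ⌊108.2789/20⌋ = 5 → F; lat ⌊140.8864/10⌋ = 14 → O.
Square: lon ⌊8.2789/2⌋ = 4; lat ⌊0.8864/1⌋ = 0.
Subsquare: lon ⌊0.2789/0.0833333⌋ = 3 → d; lat ⌊0.8864/0.0416667⌋ = 21 → v.

FO40dv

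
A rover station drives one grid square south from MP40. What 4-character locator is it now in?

MO49

Latitude square 0; −1 → -1, wraps to 9, carry into field.
Latitude field P = 15; −1 → 14 = O.
The longitude characters are unchanged.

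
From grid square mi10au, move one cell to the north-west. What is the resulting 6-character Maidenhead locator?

MI00xv

Longitude subsquare a = 0; −1 → -1, wraps to 23 = x, carry into square.
Longitude square 1; −1 → 0.
Latitude subsquare u = 20; +1 → 21 = v.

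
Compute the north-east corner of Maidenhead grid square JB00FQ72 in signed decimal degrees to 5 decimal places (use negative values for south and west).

-79.32083, 0.48333

Field J=9, B=1: +9·20° lon, +1·10° lat → SW at lon 0°, lat -80°.
Square 0, 0: +0·2° lon, +0·1° lat → SW at lon 0°, lat -80°.
Subsquare f=5, q=16: +5·0.0833333° lon, +16·0.0416667° lat → SW at lon 0.416667°, lat -79.3333°.
Extended square 7, 2: +7·0.00833333° lon, +2·0.00416667° lat → SW at lon 0.475°, lat -79.325°.
Cell spans 0.00833333° lon × 0.00416667° lat. NE corner is SW corner plus one full cell.
latitude -79.32083, longitude 0.48333.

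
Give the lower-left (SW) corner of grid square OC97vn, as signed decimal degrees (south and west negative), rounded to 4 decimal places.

-62.4583, 119.7500

Field O=14, C=2: +14·20° lon, +2·10° lat → SW at lon 100°, lat -70°.
Square 9, 7: +9·2° lon, +7·1° lat → SW at lon 118°, lat -63°.
Subsquare v=21, n=13: +21·0.0833333° lon, +13·0.0416667° lat → SW at lon 119.75°, lat -62.4583°.
latitude -62.4583, longitude 119.7500.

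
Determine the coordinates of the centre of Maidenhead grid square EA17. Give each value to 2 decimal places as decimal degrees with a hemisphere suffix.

Field E=4, A=0: +4·20° lon, +0·10° lat → SW at lon -100°, lat -90°.
Square 1, 7: +1·2° lon, +7·1° lat → SW at lon -98°, lat -83°.
Cell spans 2° lon × 1° lat. Centre is SW corner plus half of each.
latitude 82.50° S, longitude 97.00° W.

82.50° S, 97.00° W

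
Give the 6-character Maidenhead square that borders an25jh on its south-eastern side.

Longitude subsquare j = 9; +1 → 10 = k.
Latitude subsquare h = 7; −1 → 6 = g.

AN25kg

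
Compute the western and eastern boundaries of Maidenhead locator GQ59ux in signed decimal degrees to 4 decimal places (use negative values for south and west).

Field G=6, Q=16: +6·20° lon, +16·10° lat → SW at lon -60°, lat 70°.
Square 5, 9: +5·2° lon, +9·1° lat → SW at lon -50°, lat 79°.
Subsquare u=20, x=23: +20·0.0833333° lon, +23·0.0416667° lat → SW at lon -48.3333°, lat 79.9583°.
Cell spans 0.0833333° lon × 0.0416667° lat.
west -48.3333, east -48.2500.

-48.3333, -48.2500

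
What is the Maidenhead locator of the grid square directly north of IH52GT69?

Latitude extended square 9; +1 → 10, wraps to 0, carry into subsquare.
Latitude subsquare t = 19; +1 → 20 = u.
The longitude characters are unchanged.

IH52gu60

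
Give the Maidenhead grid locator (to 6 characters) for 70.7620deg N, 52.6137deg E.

LQ60hs

Add 180° to longitude and 90° to latitude: 232.6137, 160.7620.
Field: lon ⌊232.6137/20⌋ = 11 → L; lat ⌊160.7620/10⌋ = 16 → Q.
Square: lon ⌊12.6137/2⌋ = 6; lat ⌊0.7620/1⌋ = 0.
Subsquare: lon ⌊0.6137/0.0833333⌋ = 7 → h; lat ⌊0.7620/0.0416667⌋ = 18 → s.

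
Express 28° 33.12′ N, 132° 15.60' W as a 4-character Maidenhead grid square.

CL38

Offset from 180°W / 90°S: lon 47.74°, lat 118.55°.
Field: lon ⌊47.74/20⌋ = 2 → C; lat ⌊118.55/10⌋ = 11 → L.
Square: lon ⌊7.74/2⌋ = 3; lat ⌊8.55/1⌋ = 8.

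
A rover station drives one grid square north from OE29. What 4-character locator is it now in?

OF20

Latitude square 9; +1 → 10, wraps to 0, carry into field.
Latitude field E = 4; +1 → 5 = F.
The longitude characters are unchanged.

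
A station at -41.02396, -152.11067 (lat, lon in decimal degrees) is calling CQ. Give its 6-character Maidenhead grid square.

BE38wx

Add 180° to longitude and 90° to latitude: 27.8893, 48.9760.
Field (20°×10°, letters A–R): lon ⌊27.8893/20⌋ = 1 → B; lat ⌊48.9760/10⌋ = 4 → E.
Square (2°×1°, digits 0–9): lon ⌊7.8893/2⌋ = 3; lat ⌊8.9760/1⌋ = 8.
Subsquare (5′×2.5′, letters a–x): lon ⌊1.8893/0.0833333⌋ = 22 → w; lat ⌊0.9760/0.0416667⌋ = 23 → x.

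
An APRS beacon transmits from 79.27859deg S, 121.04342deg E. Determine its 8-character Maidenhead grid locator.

Add 180° to longitude and 90° to latitude: 301.04342, 10.72141.
Field (20°×10°, letters A–R): 301.04342/20 → 15 → P, 10.72141/10 → 1 → B; chars PB.
Square (2°×1°, digits 0–9): 1.04342/2 → 0, 0.72141/1 → 0; chars 00.
Subsquare (5′×2.5′, letters a–x): 1.04342/0.0833333 → 12 → m, 0.72141/0.0416667 → 17 → r; chars mr.
Extended square (30″×15″, digits 0–9): 0.04342/0.00833333 → 5, 0.01308/0.00416667 → 3; chars 53.

PB00mr53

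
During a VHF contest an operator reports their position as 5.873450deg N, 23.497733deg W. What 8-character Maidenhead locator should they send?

HJ85gu09

Shift to the Maidenhead origin (180°W, 90°S): lon 156.50227, lat 95.87345.
Field: 156.50227/20 → 7 → H, 95.87345/10 → 9 → J; chars HJ.
Square: 16.50227/2 → 8, 5.87345/1 → 5; chars 85.
Subsquare: 0.50227/0.0833333 → 6 → g, 0.87345/0.0416667 → 20 → u; chars gu.
Extended square: 0.00227/0.00833333 → 0, 0.04012/0.00416667 → 9; chars 09.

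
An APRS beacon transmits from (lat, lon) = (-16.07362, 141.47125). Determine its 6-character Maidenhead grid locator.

QH03rw

Add 180° to longitude and 90° to latitude: 321.4712, 73.9264.
Field: lon ⌊321.4712/20⌋ = 16 → Q; lat ⌊73.9264/10⌋ = 7 → H.
Square: lon ⌊1.4712/2⌋ = 0; lat ⌊3.9264/1⌋ = 3.
Subsquare: lon ⌊1.4712/0.0833333⌋ = 17 → r; lat ⌊0.9264/0.0416667⌋ = 22 → w.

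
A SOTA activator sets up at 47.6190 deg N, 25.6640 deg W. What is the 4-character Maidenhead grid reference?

HN77

Offset from 180°W / 90°S: lon 154.34°, lat 137.62°.
Field: 154.34/20 → 7 → H, 137.62/10 → 13 → N; chars HN.
Square: 14.34/2 → 7, 7.62/1 → 7; chars 77.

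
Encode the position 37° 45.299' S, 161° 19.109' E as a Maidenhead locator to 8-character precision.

RF02pf88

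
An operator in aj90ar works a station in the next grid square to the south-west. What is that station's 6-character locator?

AJ80xq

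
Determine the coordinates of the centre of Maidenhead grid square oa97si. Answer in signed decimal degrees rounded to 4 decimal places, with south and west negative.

-82.6458, 119.5417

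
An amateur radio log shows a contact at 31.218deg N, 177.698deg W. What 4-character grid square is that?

Offset from 180°W / 90°S: lon 2.30°, lat 121.22°.
Field: 2.30/20 → 0 → A, 121.22/10 → 12 → M; chars AM.
Square: 2.30/2 → 1, 1.22/1 → 1; chars 11.

AM11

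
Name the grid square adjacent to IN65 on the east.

IN75

Longitude square 6; +1 → 7.
The latitude characters are unchanged.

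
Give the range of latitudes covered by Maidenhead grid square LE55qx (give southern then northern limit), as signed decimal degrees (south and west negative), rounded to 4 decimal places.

-44.0417, -44.0000

Field L=11, E=4: +11·20° lon, +4·10° lat → SW at lon 40°, lat -50°.
Square 5, 5: +5·2° lon, +5·1° lat → SW at lon 50°, lat -45°.
Subsquare q=16, x=23: +16·0.0833333° lon, +23·0.0416667° lat → SW at lon 51.3333°, lat -44.0417°.
Cell spans 0.0833333° lon × 0.0416667° lat.
south -44.0417, north -44.0000.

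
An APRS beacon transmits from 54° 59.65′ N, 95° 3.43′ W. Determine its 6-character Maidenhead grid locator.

Shift to the Maidenhead origin (180°W, 90°S): lon 84.9428, lat 144.9942.
Field: lon ⌊84.9428/20⌋ = 4 → E; lat ⌊144.9942/10⌋ = 14 → O.
Square: lon ⌊4.9428/2⌋ = 2; lat ⌊4.9942/1⌋ = 4.
Subsquare: lon ⌊0.9428/0.0833333⌋ = 11 → l; lat ⌊0.9942/0.0416667⌋ = 23 → x.

EO24lx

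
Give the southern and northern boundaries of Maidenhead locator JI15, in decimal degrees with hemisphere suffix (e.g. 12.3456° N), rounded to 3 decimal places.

5.000° S, 4.000° S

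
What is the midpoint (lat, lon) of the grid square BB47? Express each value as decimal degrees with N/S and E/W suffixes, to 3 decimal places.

Field B=1, B=1: +1·20° lon, +1·10° lat → SW at lon -160°, lat -80°.
Square 4, 7: +4·2° lon, +7·1° lat → SW at lon -152°, lat -73°.
Cell spans 2° lon × 1° lat. Centre is SW corner plus half of each.
latitude 72.500° S, longitude 151.000° W.

72.500° S, 151.000° W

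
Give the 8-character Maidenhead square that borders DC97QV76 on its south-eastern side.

DC97qv85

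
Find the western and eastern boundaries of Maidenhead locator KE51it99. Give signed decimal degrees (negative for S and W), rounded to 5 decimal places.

30.74167, 30.75000

Field K=10, E=4: +10·20° lon, +4·10° lat → SW at lon 20°, lat -50°.
Square 5, 1: +5·2° lon, +1·1° lat → SW at lon 30°, lat -49°.
Subsquare i=8, t=19: +8·0.0833333° lon, +19·0.0416667° lat → SW at lon 30.6667°, lat -48.2083°.
Extended square 9, 9: +9·0.00833333° lon, +9·0.00416667° lat → SW at lon 30.7417°, lat -48.1708°.
Cell spans 0.00833333° lon × 0.00416667° lat.
west 30.74167, east 30.75000.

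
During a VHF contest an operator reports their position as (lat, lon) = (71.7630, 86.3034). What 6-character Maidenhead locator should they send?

NQ31ds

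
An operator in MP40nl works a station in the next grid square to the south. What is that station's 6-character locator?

MP40nk

Latitude subsquare l = 11; −1 → 10 = k.
The longitude characters are unchanged.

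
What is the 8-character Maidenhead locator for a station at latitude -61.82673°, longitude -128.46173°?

CC58se41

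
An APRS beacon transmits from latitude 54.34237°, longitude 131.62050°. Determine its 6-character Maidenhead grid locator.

PO54ti

Shift to the Maidenhead origin (180°W, 90°S): lon 311.6205, lat 144.3424.
Field: lon ⌊311.6205/20⌋ = 15 → P; lat ⌊144.3424/10⌋ = 14 → O.
Square: lon ⌊11.6205/2⌋ = 5; lat ⌊4.3424/1⌋ = 4.
Subsquare: lon ⌊1.6205/0.0833333⌋ = 19 → t; lat ⌊0.3424/0.0416667⌋ = 8 → i.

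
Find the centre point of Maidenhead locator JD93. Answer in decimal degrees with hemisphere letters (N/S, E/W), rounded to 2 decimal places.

Field J=9, D=3: +9·20° lon, +3·10° lat → SW at lon 0°, lat -60°.
Square 9, 3: +9·2° lon, +3·1° lat → SW at lon 18°, lat -57°.
Cell spans 2° lon × 1° lat. Centre is SW corner plus half of each.
latitude 56.50° S, longitude 19.00° E.

56.50° S, 19.00° E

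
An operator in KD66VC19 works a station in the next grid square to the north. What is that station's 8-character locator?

Latitude extended square 9; +1 → 10, wraps to 0, carry into subsquare.
Latitude subsquare c = 2; +1 → 3 = d.
The longitude characters are unchanged.

KD66vd10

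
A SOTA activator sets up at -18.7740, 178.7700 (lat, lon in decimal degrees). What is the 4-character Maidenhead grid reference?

RH91

Shift to the Maidenhead origin (180°W, 90°S): lon 358.77, lat 71.23.
Field: 358.77/20 → 17 → R, 71.23/10 → 7 → H; chars RH.
Square: 18.77/2 → 9, 1.23/1 → 1; chars 91.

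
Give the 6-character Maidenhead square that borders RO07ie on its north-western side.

RO07hf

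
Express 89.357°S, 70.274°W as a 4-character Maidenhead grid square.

Shift to the Maidenhead origin (180°W, 90°S): lon 109.73, lat 0.64.
Field: 109.73/20 → 5 → F, 0.64/10 → 0 → A; chars FA.
Square: 9.73/2 → 4, 0.64/1 → 0; chars 40.

FA40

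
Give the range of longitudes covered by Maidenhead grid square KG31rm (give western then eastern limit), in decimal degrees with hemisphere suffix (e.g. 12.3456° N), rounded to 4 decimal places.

Field K=10, G=6: +10·20° lon, +6·10° lat → SW at lon 20°, lat -30°.
Square 3, 1: +3·2° lon, +1·1° lat → SW at lon 26°, lat -29°.
Subsquare r=17, m=12: +17·0.0833333° lon, +12·0.0416667° lat → SW at lon 27.4167°, lat -28.5°.
Cell spans 0.0833333° lon × 0.0416667° lat.
west 27.4167° E, east 27.5000° E.

27.4167° E, 27.5000° E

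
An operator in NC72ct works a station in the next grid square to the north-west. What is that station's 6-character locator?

NC72bu

Longitude subsquare c = 2; −1 → 1 = b.
Latitude subsquare t = 19; +1 → 20 = u.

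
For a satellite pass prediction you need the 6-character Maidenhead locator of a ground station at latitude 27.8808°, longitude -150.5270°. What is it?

BL47rv

Shift to the Maidenhead origin (180°W, 90°S): lon 29.4730, lat 117.8808.
Field (20°×10°, letters A–R): 29.4730/20 → 1 → B, 117.8808/10 → 11 → L; chars BL.
Square (2°×1°, digits 0–9): 9.4730/2 → 4, 7.8808/1 → 7; chars 47.
Subsquare (5′×2.5′, letters a–x): 1.4730/0.0833333 → 17 → r, 0.8808/0.0416667 → 21 → v; chars rv.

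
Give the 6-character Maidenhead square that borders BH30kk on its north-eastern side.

BH30ll

Longitude subsquare k = 10; +1 → 11 = l.
Latitude subsquare k = 10; +1 → 11 = l.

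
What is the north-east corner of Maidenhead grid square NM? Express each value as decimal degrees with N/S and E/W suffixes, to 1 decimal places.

Field N=13, M=12: +13·20° lon, +12·10° lat → SW at lon 80°, lat 30°.
Cell spans 20° lon × 10° lat. NE corner is SW corner plus one full cell.
latitude 40.0° N, longitude 100.0° E.

40.0° N, 100.0° E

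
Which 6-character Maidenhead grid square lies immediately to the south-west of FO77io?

FO77hn

Longitude subsquare i = 8; −1 → 7 = h.
Latitude subsquare o = 14; −1 → 13 = n.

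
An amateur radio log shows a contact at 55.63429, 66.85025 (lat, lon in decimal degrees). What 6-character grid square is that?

MO35kp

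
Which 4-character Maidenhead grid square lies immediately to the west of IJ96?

IJ86

Longitude square 9; −1 → 8.
The latitude characters are unchanged.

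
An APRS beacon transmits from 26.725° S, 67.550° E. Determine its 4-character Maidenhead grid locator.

MG33

Shift to the Maidenhead origin (180°W, 90°S): lon 247.55, lat 63.27.
Field: lon ⌊247.55/20⌋ = 12 → M; lat ⌊63.27/10⌋ = 6 → G.
Square: lon ⌊7.55/2⌋ = 3; lat ⌊3.27/1⌋ = 3.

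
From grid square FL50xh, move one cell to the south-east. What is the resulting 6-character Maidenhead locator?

Longitude subsquare x = 23; +1 → 24, wraps to 0 = a, carry into square.
Longitude square 5; +1 → 6.
Latitude subsquare h = 7; −1 → 6 = g.

FL60ag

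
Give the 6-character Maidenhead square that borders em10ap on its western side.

EM00xp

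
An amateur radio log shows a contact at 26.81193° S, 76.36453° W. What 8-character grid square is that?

FG13te65

Shift to the Maidenhead origin (180°W, 90°S): lon 103.63547, lat 63.18807.
Field: 103.63547/20 → 5 → F, 63.18807/10 → 6 → G; chars FG.
Square: 3.63547/2 → 1, 3.18807/1 → 3; chars 13.
Subsquare: 1.63547/0.0833333 → 19 → t, 0.18807/0.0416667 → 4 → e; chars te.
Extended square: 0.05214/0.00833333 → 6, 0.02140/0.00416667 → 5; chars 65.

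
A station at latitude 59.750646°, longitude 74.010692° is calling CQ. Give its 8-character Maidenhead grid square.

MO79as10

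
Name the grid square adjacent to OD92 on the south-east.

Longitude square 9; +1 → 10, wraps to 0, carry into field.
Longitude field O = 14; +1 → 15 = P.
Latitude square 2; −1 → 1.

PD01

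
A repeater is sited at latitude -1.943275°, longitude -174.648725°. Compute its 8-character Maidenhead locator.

AI28qb23

Offset from 180°W / 90°S: lon 5.35127°, lat 88.05673°.
Field: lon ⌊5.35127/20⌋ = 0 → A; lat ⌊88.05673/10⌋ = 8 → I.
Square: lon ⌊5.35127/2⌋ = 2; lat ⌊8.05673/1⌋ = 8.
Subsquare: lon ⌊1.35127/0.0833333⌋ = 16 → q; lat ⌊0.05673/0.0416667⌋ = 1 → b.
Extended square: lon ⌊0.01794/0.00833333⌋ = 2; lat ⌊0.01506/0.00416667⌋ = 3.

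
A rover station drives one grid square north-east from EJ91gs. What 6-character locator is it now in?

Longitude subsquare g = 6; +1 → 7 = h.
Latitude subsquare s = 18; +1 → 19 = t.

EJ91ht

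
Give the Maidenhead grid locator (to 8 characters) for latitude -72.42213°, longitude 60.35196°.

MB07en28

Offset from 180°W / 90°S: lon 240.35196°, lat 17.57787°.
Field (20°×10°, letters A–R): lon ⌊240.35196/20⌋ = 12 → M; lat ⌊17.57787/10⌋ = 1 → B.
Square (2°×1°, digits 0–9): lon ⌊0.35196/2⌋ = 0; lat ⌊7.57787/1⌋ = 7.
Subsquare (5′×2.5′, letters a–x): lon ⌊0.35196/0.0833333⌋ = 4 → e; lat ⌊0.57787/0.0416667⌋ = 13 → n.
Extended square (30″×15″, digits 0–9): lon ⌊0.01863/0.00833333⌋ = 2; lat ⌊0.03620/0.00416667⌋ = 8.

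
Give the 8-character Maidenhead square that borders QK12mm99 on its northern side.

Latitude extended square 9; +1 → 10, wraps to 0, carry into subsquare.
Latitude subsquare m = 12; +1 → 13 = n.
The longitude characters are unchanged.

QK12mn90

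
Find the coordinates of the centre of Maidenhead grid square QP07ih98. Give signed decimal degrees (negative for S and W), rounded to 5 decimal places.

67.32708, 140.74583

Field Q=16, P=15: +16·20° lon, +15·10° lat → SW at lon 140°, lat 60°.
Square 0, 7: +0·2° lon, +7·1° lat → SW at lon 140°, lat 67°.
Subsquare i=8, h=7: +8·0.0833333° lon, +7·0.0416667° lat → SW at lon 140.667°, lat 67.2917°.
Extended square 9, 8: +9·0.00833333° lon, +8·0.00416667° lat → SW at lon 140.742°, lat 67.325°.
Cell spans 0.00833333° lon × 0.00416667° lat. Centre is SW corner plus half of each.
latitude 67.32708, longitude 140.74583.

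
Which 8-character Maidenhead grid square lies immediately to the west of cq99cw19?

Longitude extended square 1; −1 → 0.
The latitude characters are unchanged.

CQ99cw09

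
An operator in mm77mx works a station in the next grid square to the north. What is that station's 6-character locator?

Latitude subsquare x = 23; +1 → 24, wraps to 0 = a, carry into square.
Latitude square 7; +1 → 8.
The longitude characters are unchanged.

MM78ma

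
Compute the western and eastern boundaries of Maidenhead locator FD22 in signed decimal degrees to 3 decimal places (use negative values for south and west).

Field F=5, D=3: +5·20° lon, +3·10° lat → SW at lon -80°, lat -60°.
Square 2, 2: +2·2° lon, +2·1° lat → SW at lon -76°, lat -58°.
Cell spans 2° lon × 1° lat.
west -76.000, east -74.000.

-76.000, -74.000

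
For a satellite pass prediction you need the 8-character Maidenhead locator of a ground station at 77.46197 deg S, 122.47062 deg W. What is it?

Shift to the Maidenhead origin (180°W, 90°S): lon 57.52938, lat 12.53803.
Field: lon ⌊57.52938/20⌋ = 2 → C; lat ⌊12.53803/10⌋ = 1 → B.
Square: lon ⌊17.52938/2⌋ = 8; lat ⌊2.53803/1⌋ = 2.
Subsquare: lon ⌊1.52938/0.0833333⌋ = 18 → s; lat ⌊0.53803/0.0416667⌋ = 12 → m.
Extended square: lon ⌊0.02938/0.00833333⌋ = 3; lat ⌊0.03803/0.00416667⌋ = 9.

CB82sm39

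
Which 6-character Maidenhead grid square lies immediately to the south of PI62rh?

PI62rg

Latitude subsquare h = 7; −1 → 6 = g.
The longitude characters are unchanged.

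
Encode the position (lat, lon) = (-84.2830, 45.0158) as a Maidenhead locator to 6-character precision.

LA25mr

Offset from 180°W / 90°S: lon 225.0158°, lat 5.7170°.
Field: 225.0158/20 → 11 → L, 5.7170/10 → 0 → A; chars LA.
Square: 5.0158/2 → 2, 5.7170/1 → 5; chars 25.
Subsquare: 1.0158/0.0833333 → 12 → m, 0.7170/0.0416667 → 17 → r; chars mr.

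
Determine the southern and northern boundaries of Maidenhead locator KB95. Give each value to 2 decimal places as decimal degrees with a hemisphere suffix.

Field K=10, B=1: +10·20° lon, +1·10° lat → SW at lon 20°, lat -80°.
Square 9, 5: +9·2° lon, +5·1° lat → SW at lon 38°, lat -75°.
Cell spans 2° lon × 1° lat.
south 75.00° S, north 74.00° S.

75.00° S, 74.00° S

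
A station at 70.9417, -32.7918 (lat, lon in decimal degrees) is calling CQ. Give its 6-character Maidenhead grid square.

Offset from 180°W / 90°S: lon 147.2082°, lat 160.9417°.
Field: lon ⌊147.2082/20⌋ = 7 → H; lat ⌊160.9417/10⌋ = 16 → Q.
Square: lon ⌊7.2082/2⌋ = 3; lat ⌊0.9417/1⌋ = 0.
Subsquare: lon ⌊1.2082/0.0833333⌋ = 14 → o; lat ⌊0.9417/0.0416667⌋ = 22 → w.

HQ30ow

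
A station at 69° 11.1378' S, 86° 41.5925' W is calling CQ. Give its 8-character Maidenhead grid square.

EC60pt65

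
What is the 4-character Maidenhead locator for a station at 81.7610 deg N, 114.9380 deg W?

DR21

Add 180° to longitude and 90° to latitude: 65.06, 171.76.
Field: lon ⌊65.06/20⌋ = 3 → D; lat ⌊171.76/10⌋ = 17 → R.
Square: lon ⌊5.06/2⌋ = 2; lat ⌊1.76/1⌋ = 1.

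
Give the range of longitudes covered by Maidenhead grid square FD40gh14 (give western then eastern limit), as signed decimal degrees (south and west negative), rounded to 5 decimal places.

-71.49167, -71.48333

Field F=5, D=3: +5·20° lon, +3·10° lat → SW at lon -80°, lat -60°.
Square 4, 0: +4·2° lon, +0·1° lat → SW at lon -72°, lat -60°.
Subsquare g=6, h=7: +6·0.0833333° lon, +7·0.0416667° lat → SW at lon -71.5°, lat -59.7083°.
Extended square 1, 4: +1·0.00833333° lon, +4·0.00416667° lat → SW at lon -71.4917°, lat -59.6917°.
Cell spans 0.00833333° lon × 0.00416667° lat.
west -71.49167, east -71.48333.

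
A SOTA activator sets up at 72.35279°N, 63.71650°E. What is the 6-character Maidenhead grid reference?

Add 180° to longitude and 90° to latitude: 243.7165, 162.3528.
Field (20°×10°, letters A–R): lon ⌊243.7165/20⌋ = 12 → M; lat ⌊162.3528/10⌋ = 16 → Q.
Square (2°×1°, digits 0–9): lon ⌊3.7165/2⌋ = 1; lat ⌊2.3528/1⌋ = 2.
Subsquare (5′×2.5′, letters a–x): lon ⌊1.7165/0.0833333⌋ = 20 → u; lat ⌊0.3528/0.0416667⌋ = 8 → i.

MQ12ui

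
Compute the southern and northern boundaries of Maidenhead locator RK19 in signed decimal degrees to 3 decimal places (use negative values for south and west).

Field R=17, K=10: +17·20° lon, +10·10° lat → SW at lon 160°, lat 10°.
Square 1, 9: +1·2° lon, +9·1° lat → SW at lon 162°, lat 19°.
Cell spans 2° lon × 1° lat.
south 19.000, north 20.000.

19.000, 20.000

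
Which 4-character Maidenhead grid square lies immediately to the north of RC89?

Latitude square 9; +1 → 10, wraps to 0, carry into field.
Latitude field C = 2; +1 → 3 = D.
The longitude characters are unchanged.

RD80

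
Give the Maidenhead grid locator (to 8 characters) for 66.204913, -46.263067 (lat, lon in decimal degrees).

GP66ue89

Add 180° to longitude and 90° to latitude: 133.73693, 156.20491.
Field (20°×10°, letters A–R): 133.73693/20 → 6 → G, 156.20491/10 → 15 → P; chars GP.
Square (2°×1°, digits 0–9): 13.73693/2 → 6, 6.20491/1 → 6; chars 66.
Subsquare (5′×2.5′, letters a–x): 1.73693/0.0833333 → 20 → u, 0.20491/0.0416667 → 4 → e; chars ue.
Extended square (30″×15″, digits 0–9): 0.07027/0.00833333 → 8, 0.03825/0.00416667 → 9; chars 89.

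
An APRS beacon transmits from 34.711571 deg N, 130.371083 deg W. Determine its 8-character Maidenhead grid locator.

CM44tr50

Add 180° to longitude and 90° to latitude: 49.62892, 124.71157.
Field: lon ⌊49.62892/20⌋ = 2 → C; lat ⌊124.71157/10⌋ = 12 → M.
Square: lon ⌊9.62892/2⌋ = 4; lat ⌊4.71157/1⌋ = 4.
Subsquare: lon ⌊1.62892/0.0833333⌋ = 19 → t; lat ⌊0.71157/0.0416667⌋ = 17 → r.
Extended square: lon ⌊0.04558/0.00833333⌋ = 5; lat ⌊0.00324/0.00416667⌋ = 0.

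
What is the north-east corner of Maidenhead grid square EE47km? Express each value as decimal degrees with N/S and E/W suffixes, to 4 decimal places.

42.4583° S, 91.0833° W

Field E=4, E=4: +4·20° lon, +4·10° lat → SW at lon -100°, lat -50°.
Square 4, 7: +4·2° lon, +7·1° lat → SW at lon -92°, lat -43°.
Subsquare k=10, m=12: +10·0.0833333° lon, +12·0.0416667° lat → SW at lon -91.1667°, lat -42.5°.
Cell spans 0.0833333° lon × 0.0416667° lat. NE corner is SW corner plus one full cell.
latitude 42.4583° S, longitude 91.0833° W.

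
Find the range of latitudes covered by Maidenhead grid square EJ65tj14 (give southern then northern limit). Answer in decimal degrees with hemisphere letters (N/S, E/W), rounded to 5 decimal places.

5.39167° N, 5.39583° N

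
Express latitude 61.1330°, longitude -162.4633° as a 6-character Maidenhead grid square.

AP81sd

Offset from 180°W / 90°S: lon 17.5367°, lat 151.1330°.
Field: 17.5367/20 → 0 → A, 151.1330/10 → 15 → P; chars AP.
Square: 17.5367/2 → 8, 1.1330/1 → 1; chars 81.
Subsquare: 1.5367/0.0833333 → 18 → s, 0.1330/0.0416667 → 3 → d; chars sd.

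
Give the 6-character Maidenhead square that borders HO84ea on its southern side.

HO83ex

Latitude subsquare a = 0; −1 → -1, wraps to 23 = x, carry into square.
Latitude square 4; −1 → 3.
The longitude characters are unchanged.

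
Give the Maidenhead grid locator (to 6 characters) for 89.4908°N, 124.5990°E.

Add 180° to longitude and 90° to latitude: 304.5990, 179.4908.
Field: lon ⌊304.5990/20⌋ = 15 → P; lat ⌊179.4908/10⌋ = 17 → R.
Square: lon ⌊4.5990/2⌋ = 2; lat ⌊9.4908/1⌋ = 9.
Subsquare: lon ⌊0.5990/0.0833333⌋ = 7 → h; lat ⌊0.4908/0.0416667⌋ = 11 → l.

PR29hl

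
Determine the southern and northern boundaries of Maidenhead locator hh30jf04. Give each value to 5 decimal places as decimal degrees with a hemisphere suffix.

Field H=7, H=7: +7·20° lon, +7·10° lat → SW at lon -40°, lat -20°.
Square 3, 0: +3·2° lon, +0·1° lat → SW at lon -34°, lat -20°.
Subsquare j=9, f=5: +9·0.0833333° lon, +5·0.0416667° lat → SW at lon -33.25°, lat -19.7917°.
Extended square 0, 4: +0·0.00833333° lon, +4·0.00416667° lat → SW at lon -33.25°, lat -19.775°.
Cell spans 0.00833333° lon × 0.00416667° lat.
south 19.77500° S, north 19.77083° S.

19.77500° S, 19.77083° S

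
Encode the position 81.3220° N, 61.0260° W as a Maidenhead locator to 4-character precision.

FR91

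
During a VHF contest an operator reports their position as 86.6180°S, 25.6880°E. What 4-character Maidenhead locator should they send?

KA23

Offset from 180°W / 90°S: lon 205.69°, lat 3.38°.
Field: lon ⌊205.69/20⌋ = 10 → K; lat ⌊3.38/10⌋ = 0 → A.
Square: lon ⌊5.69/2⌋ = 2; lat ⌊3.38/1⌋ = 3.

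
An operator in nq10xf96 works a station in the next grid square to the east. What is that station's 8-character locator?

Longitude extended square 9; +1 → 10, wraps to 0, carry into subsquare.
Longitude subsquare x = 23; +1 → 24, wraps to 0 = a, carry into square.
Longitude square 1; +1 → 2.
The latitude characters are unchanged.

NQ20af06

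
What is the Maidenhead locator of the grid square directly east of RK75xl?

RK85al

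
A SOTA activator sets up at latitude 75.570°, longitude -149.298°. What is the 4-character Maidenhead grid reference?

Shift to the Maidenhead origin (180°W, 90°S): lon 30.70, lat 165.57.
Field (20°×10°, letters A–R): lon ⌊30.70/20⌋ = 1 → B; lat ⌊165.57/10⌋ = 16 → Q.
Square (2°×1°, digits 0–9): lon ⌊10.70/2⌋ = 5; lat ⌊5.57/1⌋ = 5.

BQ55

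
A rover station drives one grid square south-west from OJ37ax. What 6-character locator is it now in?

OJ27xw

Longitude subsquare a = 0; −1 → -1, wraps to 23 = x, carry into square.
Longitude square 3; −1 → 2.
Latitude subsquare x = 23; −1 → 22 = w.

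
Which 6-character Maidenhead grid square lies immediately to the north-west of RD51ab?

RD41xc

Longitude subsquare a = 0; −1 → -1, wraps to 23 = x, carry into square.
Longitude square 5; −1 → 4.
Latitude subsquare b = 1; +1 → 2 = c.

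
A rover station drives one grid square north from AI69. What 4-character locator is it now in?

AJ60

Latitude square 9; +1 → 10, wraps to 0, carry into field.
Latitude field I = 8; +1 → 9 = J.
The longitude characters are unchanged.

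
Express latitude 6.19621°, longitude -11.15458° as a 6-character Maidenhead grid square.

IJ46ke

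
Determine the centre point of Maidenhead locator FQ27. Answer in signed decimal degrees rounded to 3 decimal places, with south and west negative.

Field F=5, Q=16: +5·20° lon, +16·10° lat → SW at lon -80°, lat 70°.
Square 2, 7: +2·2° lon, +7·1° lat → SW at lon -76°, lat 77°.
Cell spans 2° lon × 1° lat. Centre is SW corner plus half of each.
latitude 77.500, longitude -75.000.

77.500, -75.000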